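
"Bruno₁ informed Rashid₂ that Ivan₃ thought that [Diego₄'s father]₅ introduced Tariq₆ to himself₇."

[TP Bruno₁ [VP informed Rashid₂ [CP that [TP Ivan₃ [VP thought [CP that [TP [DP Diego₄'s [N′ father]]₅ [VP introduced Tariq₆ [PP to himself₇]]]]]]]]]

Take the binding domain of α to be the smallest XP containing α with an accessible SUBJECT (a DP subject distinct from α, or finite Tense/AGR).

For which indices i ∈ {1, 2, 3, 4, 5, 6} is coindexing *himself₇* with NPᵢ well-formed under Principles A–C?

{5, 6}

*himself* is an anaphor, so Principle A applies: it must be bound in its binding domain.
Binding domain of *himself₇*: the embedded TP, whose subject is [Diego₄'s father]₅.
*Bruno₁* c-commands the anaphor but is outside its binding domain → cannot satisfy Principle A.
*Rashid₂* c-commands the anaphor but is outside its binding domain → cannot satisfy Principle A.
*Ivan₃* c-commands the anaphor but is outside its binding domain → cannot satisfy Principle A.
*Diego₄* does not c-command the anaphor → cannot bind it.
*[Diego₄'s father]₅* c-commands the anaphor within its binding domain → licit binder.
*Tariq₆* c-commands the anaphor within its binding domain → licit binder.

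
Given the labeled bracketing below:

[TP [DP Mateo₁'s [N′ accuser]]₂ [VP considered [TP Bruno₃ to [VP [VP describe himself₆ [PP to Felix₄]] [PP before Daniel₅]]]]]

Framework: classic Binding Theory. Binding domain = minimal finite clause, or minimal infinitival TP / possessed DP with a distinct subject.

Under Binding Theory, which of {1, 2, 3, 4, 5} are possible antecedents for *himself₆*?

*himself* is an anaphor, so Principle A applies: it must be bound in its binding domain.
Binding domain of *himself₆*: the embedded TP, whose subject is Bruno₃.
*Mateo₁* does not c-command the anaphor → cannot bind it.
*[Mateo₁'s accuser]₂* c-commands the anaphor but is outside its binding domain → cannot satisfy Principle A.
*Bruno₃* c-commands the anaphor within its binding domain → licit binder.
*Felix₄* does not c-command the anaphor → cannot bind it.
*Daniel₅* does not c-command the anaphor → cannot bind it.

{3}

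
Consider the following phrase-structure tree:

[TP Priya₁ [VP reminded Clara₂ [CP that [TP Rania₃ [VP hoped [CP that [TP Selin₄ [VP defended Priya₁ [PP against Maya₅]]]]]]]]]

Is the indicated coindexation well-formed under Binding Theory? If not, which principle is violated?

Principle C

The two coindexed NPs are *Priya₁* (the higher occurrence) and *Priya₁* (the lower occurrence).
*Priya₁* (the lower occurrence) is an R-expression. Principle C requires it to be free everywhere.
*Priya₁* (the higher occurrence) c-commands it and carries the same index.
The R-expression is bound → Principle C violation.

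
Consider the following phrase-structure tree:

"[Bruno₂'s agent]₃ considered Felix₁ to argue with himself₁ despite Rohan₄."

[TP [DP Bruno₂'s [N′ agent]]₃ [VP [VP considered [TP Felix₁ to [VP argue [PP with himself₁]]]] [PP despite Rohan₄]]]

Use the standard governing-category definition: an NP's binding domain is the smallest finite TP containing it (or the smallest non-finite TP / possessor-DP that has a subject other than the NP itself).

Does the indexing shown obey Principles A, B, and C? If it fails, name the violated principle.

The two coindexed NPs are *Felix₁* and *himself₁*.
*himself₁* is an anaphor; its binding domain is the embedded TP, whose subject is Felix₁. *Felix₁* c-commands it within that domain and shares its index, so Principle A is satisfied.
*Felix₁* is an R-expression; *himself₁* does not c-command it, and no other NP shares its index, so Principle C is satisfied.
All principles are respected.

grammatical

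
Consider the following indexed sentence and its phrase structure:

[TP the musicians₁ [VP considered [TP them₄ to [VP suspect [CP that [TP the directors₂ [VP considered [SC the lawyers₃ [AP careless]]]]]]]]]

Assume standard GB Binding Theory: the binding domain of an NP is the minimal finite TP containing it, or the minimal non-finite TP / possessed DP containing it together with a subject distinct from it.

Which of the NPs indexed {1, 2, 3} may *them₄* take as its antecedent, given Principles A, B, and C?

none

*them* is a pronoun, so Principle B applies: it must be free in its binding domain.
Binding domain of *them₄*: the matrix TP, whose subject is the musicians₁.
*the musicians₁* c-commands the pronoun within its binding domain → coindexation would violate Principle B.
*the directors₂*: the pronoun c-commands this R-expression → coindexation would violate Principle C on *the directors₂*.
*the lawyers₃*: the pronoun c-commands this R-expression → coindexation would violate Principle C on *the lawyers₃*.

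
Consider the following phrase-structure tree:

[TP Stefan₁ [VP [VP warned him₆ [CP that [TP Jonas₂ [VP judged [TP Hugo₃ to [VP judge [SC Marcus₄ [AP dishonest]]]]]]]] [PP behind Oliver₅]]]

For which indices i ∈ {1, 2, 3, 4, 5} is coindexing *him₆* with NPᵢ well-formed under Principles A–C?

*him* is a pronoun, so Principle B applies: it must be free in its binding domain.
Binding domain of *him₆*: the matrix TP, whose subject is Stefan₁.
*Stefan₁* c-commands the pronoun within its binding domain → coindexation would violate Principle B.
*Jonas₂*: the pronoun c-commands this R-expression → coindexation would violate Principle C on *Jonas₂*.
*Hugo₃*: the pronoun c-commands this R-expression → coindexation would violate Principle C on *Hugo₃*.
*Marcus₄*: the pronoun c-commands this R-expression → coindexation would violate Principle C on *Marcus₄*.
*Oliver₅* and the pronoun do not c-command one another → neither Principle B nor Principle C is at stake; coindexation permitted.

{5}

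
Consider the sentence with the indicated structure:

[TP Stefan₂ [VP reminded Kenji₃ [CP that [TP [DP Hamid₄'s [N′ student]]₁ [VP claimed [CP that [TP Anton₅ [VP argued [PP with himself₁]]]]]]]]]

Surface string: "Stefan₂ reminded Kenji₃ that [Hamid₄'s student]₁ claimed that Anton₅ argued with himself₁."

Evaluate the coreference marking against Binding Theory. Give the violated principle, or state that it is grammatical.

The two coindexed NPs are *[Hamid₄'s student]₁* and *himself₁*.
*himself₁* is an anaphor. Principle A requires it to be bound within its binding domain — the embedded TP, whose subject is Anton₅.
Within that domain it is c-commanded by *Anton₅*, which does not share its index.
*[Hamid₄'s student]₁* does c-command the anaphor, but from outside its binding domain.
The anaphor is unbound in its domain → Principle A violation.

Principle A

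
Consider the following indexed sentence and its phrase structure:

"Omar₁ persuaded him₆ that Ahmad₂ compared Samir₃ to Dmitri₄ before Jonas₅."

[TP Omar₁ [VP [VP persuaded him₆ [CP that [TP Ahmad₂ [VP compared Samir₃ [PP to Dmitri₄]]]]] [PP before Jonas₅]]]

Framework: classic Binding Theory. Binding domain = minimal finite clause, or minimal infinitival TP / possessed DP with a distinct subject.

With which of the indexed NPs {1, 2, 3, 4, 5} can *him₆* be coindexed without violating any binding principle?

{5}

*him* is a pronoun, so Principle B applies: it must be free in its binding domain.
Binding domain of *him₆*: the matrix TP, whose subject is Omar₁.
*Omar₁* c-commands the pronoun within its binding domain → coindexation would violate Principle B.
*Ahmad₂*: the pronoun c-commands this R-expression → coindexation would violate Principle C on *Ahmad₂*.
*Samir₃*: the pronoun c-commands this R-expression → coindexation would violate Principle C on *Samir₃*.
*Dmitri₄*: the pronoun c-commands this R-expression → coindexation would violate Principle C on *Dmitri₄*.
*Jonas₅* and the pronoun do not c-command one another → neither Principle B nor Principle C is at stake; coindexation permitted.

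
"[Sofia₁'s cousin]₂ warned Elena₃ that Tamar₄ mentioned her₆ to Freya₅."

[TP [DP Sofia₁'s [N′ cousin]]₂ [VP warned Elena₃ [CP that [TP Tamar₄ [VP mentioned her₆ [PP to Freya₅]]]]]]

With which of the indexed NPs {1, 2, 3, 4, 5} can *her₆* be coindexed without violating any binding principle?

{1, 2, 3}

*her* is a pronoun, so Principle B applies: it must be free in its binding domain.
Binding domain of *her₆*: the embedded TP, whose subject is Tamar₄.
*Sofia₁* and the pronoun do not c-command one another → neither Principle B nor Principle C is at stake; coindexation permitted.
*[Sofia₁'s cousin]₂* c-commands the pronoun but from outside its binding domain, and is not c-commanded by it → coindexation permitted.
*Elena₃* c-commands the pronoun but from outside its binding domain, and is not c-commanded by it → coindexation permitted.
*Tamar₄* c-commands the pronoun within its binding domain → coindexation would violate Principle B.
*Freya₅*: the pronoun c-commands this R-expression → coindexation would violate Principle C on *Freya₅*.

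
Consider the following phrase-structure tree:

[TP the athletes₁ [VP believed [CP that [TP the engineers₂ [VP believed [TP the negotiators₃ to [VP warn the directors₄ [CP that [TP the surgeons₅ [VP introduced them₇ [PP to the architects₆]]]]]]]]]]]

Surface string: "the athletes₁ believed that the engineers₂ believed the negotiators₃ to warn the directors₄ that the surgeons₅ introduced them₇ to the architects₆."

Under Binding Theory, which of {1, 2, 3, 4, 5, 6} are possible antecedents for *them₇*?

{1, 2, 3, 4}

*them* is a pronoun, so Principle B applies: it must be free in its binding domain.
Binding domain of *them₇*: the embedded TP, whose subject is the surgeons₅.
*the athletes₁* c-commands the pronoun but from outside its binding domain, and is not c-commanded by it → coindexation permitted.
*the engineers₂* c-commands the pronoun but from outside its binding domain, and is not c-commanded by it → coindexation permitted.
*the negotiators₃* c-commands the pronoun but from outside its binding domain, and is not c-commanded by it → coindexation permitted.
*the directors₄* c-commands the pronoun but from outside its binding domain, and is not c-commanded by it → coindexation permitted.
*the surgeons₅* c-commands the pronoun within its binding domain → coindexation would violate Principle B.
*the architects₆*: the pronoun c-commands this R-expression → coindexation would violate Principle C on *the architects₆*.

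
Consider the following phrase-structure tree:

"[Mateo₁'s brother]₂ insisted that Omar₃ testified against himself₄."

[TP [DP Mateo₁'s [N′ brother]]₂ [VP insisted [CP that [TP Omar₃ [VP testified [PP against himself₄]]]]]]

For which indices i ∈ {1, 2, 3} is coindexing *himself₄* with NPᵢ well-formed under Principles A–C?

{3}

*himself* is an anaphor, so Principle A applies: it must be bound in its binding domain.
Binding domain of *himself₄*: the embedded TP, whose subject is Omar₃.
*Mateo₁* does not c-command the anaphor → cannot bind it.
*[Mateo₁'s brother]₂* c-commands the anaphor but is outside its binding domain → cannot satisfy Principle A.
*Omar₃* c-commands the anaphor within its binding domain → licit binder.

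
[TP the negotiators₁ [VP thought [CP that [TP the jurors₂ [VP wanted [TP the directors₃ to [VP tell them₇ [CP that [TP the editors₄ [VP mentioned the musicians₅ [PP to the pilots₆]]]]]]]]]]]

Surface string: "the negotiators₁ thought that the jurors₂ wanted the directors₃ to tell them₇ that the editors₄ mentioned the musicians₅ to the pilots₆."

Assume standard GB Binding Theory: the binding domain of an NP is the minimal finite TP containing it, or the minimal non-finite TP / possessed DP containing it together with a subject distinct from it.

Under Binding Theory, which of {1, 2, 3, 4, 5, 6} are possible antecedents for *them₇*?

*them* is a pronoun, so Principle B applies: it must be free in its binding domain.
Binding domain of *them₇*: the embedded TP, whose subject is the directors₃.
*the negotiators₁* c-commands the pronoun but from outside its binding domain, and is not c-commanded by it → coindexation permitted.
*the jurors₂* c-commands the pronoun but from outside its binding domain, and is not c-commanded by it → coindexation permitted.
*the directors₃* c-commands the pronoun within its binding domain → coindexation would violate Principle B.
*the editors₄*: the pronoun c-commands this R-expression → coindexation would violate Principle C on *the editors₄*.
*the musicians₅*: the pronoun c-commands this R-expression → coindexation would violate Principle C on *the musicians₅*.
*the pilots₆*: the pronoun c-commands this R-expression → coindexation would violate Principle C on *the pilots₆*.

{1, 2}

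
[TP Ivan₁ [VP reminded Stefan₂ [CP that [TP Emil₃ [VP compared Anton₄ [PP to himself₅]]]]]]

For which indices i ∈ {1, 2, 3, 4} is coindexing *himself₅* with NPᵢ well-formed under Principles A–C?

{3, 4}

*himself* is an anaphor, so Principle A applies: it must be bound in its binding domain.
Binding domain of *himself₅*: the embedded TP, whose subject is Emil₃.
*Ivan₁* c-commands the anaphor but is outside its binding domain → cannot satisfy Principle A.
*Stefan₂* c-commands the anaphor but is outside its binding domain → cannot satisfy Principle A.
*Emil₃* c-commands the anaphor within its binding domain → licit binder.
*Anton₄* c-commands the anaphor within its binding domain → licit binder.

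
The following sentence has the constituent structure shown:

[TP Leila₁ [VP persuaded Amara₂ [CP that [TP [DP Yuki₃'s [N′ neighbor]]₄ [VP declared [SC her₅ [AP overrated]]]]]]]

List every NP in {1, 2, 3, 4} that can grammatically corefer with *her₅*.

{1, 2, 3}

*her* is a pronoun, so Principle B applies: it must be free in its binding domain.
Binding domain of *her₅*: the embedded TP, whose subject is [Yuki₃'s neighbor]₄.
*Leila₁* c-commands the pronoun but from outside its binding domain, and is not c-commanded by it → coindexation permitted.
*Amara₂* c-commands the pronoun but from outside its binding domain, and is not c-commanded by it → coindexation permitted.
*Yuki₃* and the pronoun do not c-command one another → neither Principle B nor Principle C is at stake; coindexation permitted.
*[Yuki₃'s neighbor]₄* c-commands the pronoun within its binding domain → coindexation would violate Principle B.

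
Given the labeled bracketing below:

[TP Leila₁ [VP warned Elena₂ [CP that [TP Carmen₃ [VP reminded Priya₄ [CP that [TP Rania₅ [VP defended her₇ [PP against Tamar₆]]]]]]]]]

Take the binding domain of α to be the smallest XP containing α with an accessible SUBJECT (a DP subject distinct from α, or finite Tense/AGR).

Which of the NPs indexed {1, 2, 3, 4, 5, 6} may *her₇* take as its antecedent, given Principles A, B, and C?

{1, 2, 3, 4}

*her* is a pronoun, so Principle B applies: it must be free in its binding domain.
Binding domain of *her₇*: the embedded TP, whose subject is Rania₅.
*Leila₁* c-commands the pronoun but from outside its binding domain, and is not c-commanded by it → coindexation permitted.
*Elena₂* c-commands the pronoun but from outside its binding domain, and is not c-commanded by it → coindexation permitted.
*Carmen₃* c-commands the pronoun but from outside its binding domain, and is not c-commanded by it → coindexation permitted.
*Priya₄* c-commands the pronoun but from outside its binding domain, and is not c-commanded by it → coindexation permitted.
*Rania₅* c-commands the pronoun within its binding domain → coindexation would violate Principle B.
*Tamar₆*: the pronoun c-commands this R-expression → coindexation would violate Principle C on *Tamar₆*.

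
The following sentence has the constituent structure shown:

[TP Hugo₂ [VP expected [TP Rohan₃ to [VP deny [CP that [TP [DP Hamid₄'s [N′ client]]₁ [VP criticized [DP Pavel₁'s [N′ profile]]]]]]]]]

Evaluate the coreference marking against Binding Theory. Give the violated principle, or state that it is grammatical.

The two coindexed NPs are *[Hamid₄'s client]₁* and *Pavel₁*.
*Pavel₁* is an R-expression. Principle C requires it to be free everywhere.
*[Hamid₄'s client]₁* c-commands it and carries the same index.
The R-expression is bound → Principle C violation.

Principle C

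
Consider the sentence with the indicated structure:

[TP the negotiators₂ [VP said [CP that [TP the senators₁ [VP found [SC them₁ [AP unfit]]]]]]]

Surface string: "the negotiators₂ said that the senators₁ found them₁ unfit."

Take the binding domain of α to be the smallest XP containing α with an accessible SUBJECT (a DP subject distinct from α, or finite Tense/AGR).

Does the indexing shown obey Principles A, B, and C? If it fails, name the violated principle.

The two coindexed NPs are *the senators₁* and *them₁*.
*them₁* is a pronoun. Its binding domain is the embedded TP, whose subject is the senators₁.
*the senators₁* c-commands it within that domain and carries the same index.
The pronoun is locally bound → Principle B violation.

Principle B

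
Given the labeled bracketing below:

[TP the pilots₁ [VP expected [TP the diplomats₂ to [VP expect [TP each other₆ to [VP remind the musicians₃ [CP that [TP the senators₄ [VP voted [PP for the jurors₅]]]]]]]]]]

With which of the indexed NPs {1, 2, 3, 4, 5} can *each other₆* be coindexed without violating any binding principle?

{2}

*each other* is an anaphor, so Principle A applies: it must be bound in its binding domain.
Binding domain of *each other₆*: the embedded TP, whose subject is the diplomats₂.
*the pilots₁* c-commands the anaphor but is outside its binding domain → cannot satisfy Principle A.
*the diplomats₂* c-commands the anaphor within its binding domain → licit binder.
*the musicians₃* does not c-command the anaphor → cannot bind it.
*the senators₄* does not c-command the anaphor → cannot bind it.
*the jurors₅* does not c-command the anaphor → cannot bind it.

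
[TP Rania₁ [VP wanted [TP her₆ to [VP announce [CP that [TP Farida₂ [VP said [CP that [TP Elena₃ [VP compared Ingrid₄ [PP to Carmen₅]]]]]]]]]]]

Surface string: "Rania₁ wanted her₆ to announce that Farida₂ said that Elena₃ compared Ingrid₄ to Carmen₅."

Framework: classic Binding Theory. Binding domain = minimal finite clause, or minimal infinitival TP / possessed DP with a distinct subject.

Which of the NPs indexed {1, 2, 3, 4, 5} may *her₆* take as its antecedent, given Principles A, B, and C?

none

*her* is a pronoun, so Principle B applies: it must be free in its binding domain.
Binding domain of *her₆*: the matrix TP, whose subject is Rania₁.
*Rania₁* c-commands the pronoun within its binding domain → coindexation would violate Principle B.
*Farida₂*: the pronoun c-commands this R-expression → coindexation would violate Principle C on *Farida₂*.
*Elena₃*: the pronoun c-commands this R-expression → coindexation would violate Principle C on *Elena₃*.
*Ingrid₄*: the pronoun c-commands this R-expression → coindexation would violate Principle C on *Ingrid₄*.
*Carmen₅*: the pronoun c-commands this R-expression → coindexation would violate Principle C on *Carmen₅*.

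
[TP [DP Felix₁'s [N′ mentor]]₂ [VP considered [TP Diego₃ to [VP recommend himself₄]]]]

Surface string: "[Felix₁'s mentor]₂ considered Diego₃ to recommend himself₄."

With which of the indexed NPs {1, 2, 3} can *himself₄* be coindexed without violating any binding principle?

{3}

*himself* is an anaphor, so Principle A applies: it must be bound in its binding domain.
Binding domain of *himself₄*: the embedded TP, whose subject is Diego₃.
*Felix₁* does not c-command the anaphor → cannot bind it.
*[Felix₁'s mentor]₂* c-commands the anaphor but is outside its binding domain → cannot satisfy Principle A.
*Diego₃* c-commands the anaphor within its binding domain → licit binder.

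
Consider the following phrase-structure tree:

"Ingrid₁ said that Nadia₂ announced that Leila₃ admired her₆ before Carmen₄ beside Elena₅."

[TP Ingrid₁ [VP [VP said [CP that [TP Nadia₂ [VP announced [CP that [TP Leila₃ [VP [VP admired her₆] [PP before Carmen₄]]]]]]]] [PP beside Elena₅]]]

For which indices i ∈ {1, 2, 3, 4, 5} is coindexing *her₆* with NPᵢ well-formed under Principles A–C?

{1, 2, 4, 5}

*her* is a pronoun, so Principle B applies: it must be free in its binding domain.
Binding domain of *her₆*: the embedded TP, whose subject is Leila₃.
*Ingrid₁* c-commands the pronoun but from outside its binding domain, and is not c-commanded by it → coindexation permitted.
*Nadia₂* c-commands the pronoun but from outside its binding domain, and is not c-commanded by it → coindexation permitted.
*Leila₃* c-commands the pronoun within its binding domain → coindexation would violate Principle B.
*Carmen₄* and the pronoun do not c-command one another → neither Principle B nor Principle C is at stake; coindexation permitted.
*Elena₅* and the pronoun do not c-command one another → neither Principle B nor Principle C is at stake; coindexation permitted.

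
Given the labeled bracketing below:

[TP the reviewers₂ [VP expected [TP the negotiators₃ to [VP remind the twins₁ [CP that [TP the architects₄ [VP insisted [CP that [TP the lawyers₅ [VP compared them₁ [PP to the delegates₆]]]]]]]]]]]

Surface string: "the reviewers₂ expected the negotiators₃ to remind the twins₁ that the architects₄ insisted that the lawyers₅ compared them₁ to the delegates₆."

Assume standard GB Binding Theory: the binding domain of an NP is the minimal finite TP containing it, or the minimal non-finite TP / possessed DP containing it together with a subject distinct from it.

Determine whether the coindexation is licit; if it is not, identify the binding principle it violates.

The two coindexed NPs are *the twins₁* and *them₁*.
*them₁* is a pronoun; its binding domain is the embedded TP, whose subject is the lawyers₅. Within that domain it is c-commanded only by *the lawyers₅*, which carries a different index — the pronoun is free locally, so Principle B holds.
*the twins₁* is an R-expression; *them₁* does not c-command it, and no other NP shares its index, so Principle C is satisfied.
All principles are respected.

grammatical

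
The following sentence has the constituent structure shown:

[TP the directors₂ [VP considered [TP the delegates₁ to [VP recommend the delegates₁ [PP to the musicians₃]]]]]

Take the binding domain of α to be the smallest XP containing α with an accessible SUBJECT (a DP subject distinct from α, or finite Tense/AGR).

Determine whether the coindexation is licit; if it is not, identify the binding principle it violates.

The two coindexed NPs are *the delegates₁* (the higher occurrence) and *the delegates₁* (the lower occurrence).
*the delegates₁* (the lower occurrence) is an R-expression. Principle C requires it to be free everywhere.
*the delegates₁* (the higher occurrence) c-commands it and carries the same index.
The R-expression is bound → Principle C violation.

Principle C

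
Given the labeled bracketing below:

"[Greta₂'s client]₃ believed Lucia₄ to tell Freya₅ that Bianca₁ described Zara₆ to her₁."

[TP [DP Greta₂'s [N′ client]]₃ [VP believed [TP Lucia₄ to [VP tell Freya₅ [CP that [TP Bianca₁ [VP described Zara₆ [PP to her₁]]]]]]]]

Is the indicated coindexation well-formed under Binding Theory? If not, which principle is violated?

Principle B

The two coindexed NPs are *Bianca₁* and *her₁*.
*her₁* is a pronoun. Its binding domain is the embedded TP, whose subject is Bianca₁.
*Bianca₁* c-commands it within that domain and carries the same index.
The pronoun is locally bound → Principle B violation.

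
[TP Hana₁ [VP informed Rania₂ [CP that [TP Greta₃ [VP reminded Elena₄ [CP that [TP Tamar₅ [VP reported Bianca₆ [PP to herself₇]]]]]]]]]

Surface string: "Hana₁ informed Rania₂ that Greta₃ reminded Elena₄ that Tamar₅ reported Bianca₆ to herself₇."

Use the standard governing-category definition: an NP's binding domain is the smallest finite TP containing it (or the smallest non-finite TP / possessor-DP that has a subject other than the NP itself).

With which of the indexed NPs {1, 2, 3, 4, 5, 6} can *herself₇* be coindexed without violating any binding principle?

{5, 6}

*herself* is an anaphor, so Principle A applies: it must be bound in its binding domain.
Binding domain of *herself₇*: the embedded TP, whose subject is Tamar₅.
*Hana₁* c-commands the anaphor but is outside its binding domain → cannot satisfy Principle A.
*Rania₂* c-commands the anaphor but is outside its binding domain → cannot satisfy Principle A.
*Greta₃* c-commands the anaphor but is outside its binding domain → cannot satisfy Principle A.
*Elena₄* c-commands the anaphor but is outside its binding domain → cannot satisfy Principle A.
*Tamar₅* c-commands the anaphor within its binding domain → licit binder.
*Bianca₆* c-commands the anaphor within its binding domain → licit binder.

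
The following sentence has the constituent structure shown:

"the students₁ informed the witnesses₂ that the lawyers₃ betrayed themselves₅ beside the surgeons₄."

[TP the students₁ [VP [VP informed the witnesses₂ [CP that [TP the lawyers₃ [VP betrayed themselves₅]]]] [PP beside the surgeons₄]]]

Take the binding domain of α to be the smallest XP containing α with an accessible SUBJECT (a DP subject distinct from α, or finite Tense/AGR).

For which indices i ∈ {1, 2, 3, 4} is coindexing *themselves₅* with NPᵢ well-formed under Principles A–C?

*themselves* is an anaphor, so Principle A applies: it must be bound in its binding domain.
Binding domain of *themselves₅*: the embedded TP, whose subject is the lawyers₃.
*the students₁* c-commands the anaphor but is outside its binding domain → cannot satisfy Principle A.
*the witnesses₂* c-commands the anaphor but is outside its binding domain → cannot satisfy Principle A.
*the lawyers₃* c-commands the anaphor within its binding domain → licit binder.
*the surgeons₄* does not c-command the anaphor → cannot bind it.

{3}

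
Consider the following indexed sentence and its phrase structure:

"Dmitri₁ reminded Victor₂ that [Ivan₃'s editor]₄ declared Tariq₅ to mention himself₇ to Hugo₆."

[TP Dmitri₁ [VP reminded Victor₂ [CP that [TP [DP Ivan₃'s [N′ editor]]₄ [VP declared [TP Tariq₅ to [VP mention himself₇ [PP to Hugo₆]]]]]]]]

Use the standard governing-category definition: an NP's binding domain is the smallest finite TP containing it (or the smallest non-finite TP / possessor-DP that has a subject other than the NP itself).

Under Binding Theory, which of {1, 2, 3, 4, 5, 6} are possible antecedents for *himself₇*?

*himself* is an anaphor, so Principle A applies: it must be bound in its binding domain.
Binding domain of *himself₇*: the embedded TP, whose subject is Tariq₅.
*Dmitri₁* c-commands the anaphor but is outside its binding domain → cannot satisfy Principle A.
*Victor₂* c-commands the anaphor but is outside its binding domain → cannot satisfy Principle A.
*Ivan₃* does not c-command the anaphor → cannot bind it.
*[Ivan₃'s editor]₄* c-commands the anaphor but is outside its binding domain → cannot satisfy Principle A.
*Tariq₅* c-commands the anaphor within its binding domain → licit binder.
*Hugo₆* does not c-command the anaphor → cannot bind it.

{5}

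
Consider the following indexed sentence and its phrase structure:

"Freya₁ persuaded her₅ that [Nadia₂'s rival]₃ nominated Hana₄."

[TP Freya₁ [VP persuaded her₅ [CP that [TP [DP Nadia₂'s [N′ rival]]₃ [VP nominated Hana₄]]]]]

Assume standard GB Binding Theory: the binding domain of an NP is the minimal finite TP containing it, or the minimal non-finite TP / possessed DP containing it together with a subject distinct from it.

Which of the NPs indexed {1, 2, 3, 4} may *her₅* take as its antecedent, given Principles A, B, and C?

*her* is a pronoun, so Principle B applies: it must be free in its binding domain.
Binding domain of *her₅*: the matrix TP, whose subject is Freya₁.
*Freya₁* c-commands the pronoun within its binding domain → coindexation would violate Principle B.
*Nadia₂*: the pronoun c-commands this R-expression → coindexation would violate Principle C on *Nadia₂*.
*[Nadia₂'s rival]₃*: the pronoun c-commands this R-expression → coindexation would violate Principle C on *[Nadia₂'s rival]₃*.
*Hana₄*: the pronoun c-commands this R-expression → coindexation would violate Principle C on *Hana₄*.

none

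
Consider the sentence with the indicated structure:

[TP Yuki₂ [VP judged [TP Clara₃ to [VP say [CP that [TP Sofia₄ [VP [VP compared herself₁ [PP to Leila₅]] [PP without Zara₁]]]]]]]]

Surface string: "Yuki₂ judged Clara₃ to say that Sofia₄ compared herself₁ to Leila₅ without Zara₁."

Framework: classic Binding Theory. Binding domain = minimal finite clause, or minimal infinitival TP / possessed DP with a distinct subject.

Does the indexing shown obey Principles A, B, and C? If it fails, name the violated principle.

The two coindexed NPs are *Zara₁* and *herself₁*.
*herself₁* is an anaphor. Principle A requires it to be bound within its binding domain — the embedded TP, whose subject is Sofia₄.
Within that domain it is c-commanded by *Sofia₄*, which does not share its index.
*Zara₁* does not c-command the anaphor at all.
The anaphor is unbound in its domain → Principle A violation.

Principle A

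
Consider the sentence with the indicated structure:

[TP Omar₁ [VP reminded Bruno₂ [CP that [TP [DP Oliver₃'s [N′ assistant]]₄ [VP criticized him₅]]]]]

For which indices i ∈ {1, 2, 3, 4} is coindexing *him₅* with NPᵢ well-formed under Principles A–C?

{1, 2, 3}

*him* is a pronoun, so Principle B applies: it must be free in its binding domain.
Binding domain of *him₅*: the embedded TP, whose subject is [Oliver₃'s assistant]₄.
*Omar₁* c-commands the pronoun but from outside its binding domain, and is not c-commanded by it → coindexation permitted.
*Bruno₂* c-commands the pronoun but from outside its binding domain, and is not c-commanded by it → coindexation permitted.
*Oliver₃* and the pronoun do not c-command one another → neither Principle B nor Principle C is at stake; coindexation permitted.
*[Oliver₃'s assistant]₄* c-commands the pronoun within its binding domain → coindexation would violate Principle B.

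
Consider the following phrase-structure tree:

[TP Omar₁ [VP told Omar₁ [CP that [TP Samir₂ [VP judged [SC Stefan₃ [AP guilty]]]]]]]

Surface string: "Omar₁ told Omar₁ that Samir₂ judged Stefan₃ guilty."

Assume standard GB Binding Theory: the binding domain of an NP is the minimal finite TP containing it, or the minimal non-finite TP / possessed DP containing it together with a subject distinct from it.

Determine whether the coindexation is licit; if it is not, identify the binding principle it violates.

Principle C

The two coindexed NPs are *Omar₁* (the higher occurrence) and *Omar₁* (the lower occurrence).
*Omar₁* (the lower occurrence) is an R-expression. Principle C requires it to be free everywhere.
*Omar₁* (the higher occurrence) c-commands it and carries the same index.
The R-expression is bound → Principle C violation.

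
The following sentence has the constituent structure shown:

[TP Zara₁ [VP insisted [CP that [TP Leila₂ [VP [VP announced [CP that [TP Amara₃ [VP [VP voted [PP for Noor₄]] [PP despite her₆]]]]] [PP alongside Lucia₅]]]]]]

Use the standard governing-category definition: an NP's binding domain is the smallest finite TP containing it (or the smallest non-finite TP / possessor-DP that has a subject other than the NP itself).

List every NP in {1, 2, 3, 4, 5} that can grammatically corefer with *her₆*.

*her* is a pronoun, so Principle B applies: it must be free in its binding domain.
Binding domain of *her₆*: the embedded TP, whose subject is Amara₃.
*Zara₁* c-commands the pronoun but from outside its binding domain, and is not c-commanded by it → coindexation permitted.
*Leila₂* c-commands the pronoun but from outside its binding domain, and is not c-commanded by it → coindexation permitted.
*Amara₃* c-commands the pronoun within its binding domain → coindexation would violate Principle B.
*Noor₄* and the pronoun do not c-command one another → neither Principle B nor Principle C is at stake; coindexation permitted.
*Lucia₅* and the pronoun do not c-command one another → neither Principle B nor Principle C is at stake; coindexation permitted.

{1, 2, 4, 5}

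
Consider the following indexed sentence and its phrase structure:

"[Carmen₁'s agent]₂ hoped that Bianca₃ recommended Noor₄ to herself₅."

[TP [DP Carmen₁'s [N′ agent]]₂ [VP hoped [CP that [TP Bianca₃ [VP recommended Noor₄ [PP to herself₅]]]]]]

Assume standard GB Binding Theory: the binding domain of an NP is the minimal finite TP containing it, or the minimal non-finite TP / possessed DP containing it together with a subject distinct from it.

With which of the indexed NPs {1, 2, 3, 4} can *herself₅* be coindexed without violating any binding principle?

{3, 4}

*herself* is an anaphor, so Principle A applies: it must be bound in its binding domain.
Binding domain of *herself₅*: the embedded TP, whose subject is Bianca₃.
*Carmen₁* does not c-command the anaphor → cannot bind it.
*[Carmen₁'s agent]₂* c-commands the anaphor but is outside its binding domain → cannot satisfy Principle A.
*Bianca₃* c-commands the anaphor within its binding domain → licit binder.
*Noor₄* c-commands the anaphor within its binding domain → licit binder.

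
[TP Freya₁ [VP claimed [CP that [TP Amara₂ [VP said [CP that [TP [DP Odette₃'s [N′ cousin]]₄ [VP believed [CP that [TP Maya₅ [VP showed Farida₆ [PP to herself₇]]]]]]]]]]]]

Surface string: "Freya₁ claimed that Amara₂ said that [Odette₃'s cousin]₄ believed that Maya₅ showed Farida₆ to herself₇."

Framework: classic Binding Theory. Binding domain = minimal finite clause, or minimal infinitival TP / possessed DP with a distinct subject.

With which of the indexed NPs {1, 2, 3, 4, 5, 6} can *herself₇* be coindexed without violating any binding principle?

*herself* is an anaphor, so Principle A applies: it must be bound in its binding domain.
Binding domain of *herself₇*: the embedded TP, whose subject is Maya₅.
*Freya₁* c-commands the anaphor but is outside its binding domain → cannot satisfy Principle A.
*Amara₂* c-commands the anaphor but is outside its binding domain → cannot satisfy Principle A.
*Odette₃* does not c-command the anaphor → cannot bind it.
*[Odette₃'s cousin]₄* c-commands the anaphor but is outside its binding domain → cannot satisfy Principle A.
*Maya₅* c-commands the anaphor within its binding domain → licit binder.
*Farida₆* c-commands the anaphor within its binding domain → licit binder.

{5, 6}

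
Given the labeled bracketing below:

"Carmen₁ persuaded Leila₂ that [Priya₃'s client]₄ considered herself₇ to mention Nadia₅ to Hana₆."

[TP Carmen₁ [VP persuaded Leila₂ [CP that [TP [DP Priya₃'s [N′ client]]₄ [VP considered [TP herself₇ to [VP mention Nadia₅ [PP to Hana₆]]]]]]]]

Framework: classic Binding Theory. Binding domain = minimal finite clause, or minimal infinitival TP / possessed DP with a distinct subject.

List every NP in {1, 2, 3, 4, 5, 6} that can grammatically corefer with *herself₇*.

*herself* is an anaphor, so Principle A applies: it must be bound in its binding domain.
Binding domain of *herself₇*: the embedded TP, whose subject is [Priya₃'s client]₄.
*Carmen₁* c-commands the anaphor but is outside its binding domain → cannot satisfy Principle A.
*Leila₂* c-commands the anaphor but is outside its binding domain → cannot satisfy Principle A.
*Priya₃* does not c-command the anaphor → cannot bind it.
*[Priya₃'s client]₄* c-commands the anaphor within its binding domain → licit binder.
*Nadia₅* does not c-command the anaphor → cannot bind it.
*Hana₆* does not c-command the anaphor → cannot bind it.

{4}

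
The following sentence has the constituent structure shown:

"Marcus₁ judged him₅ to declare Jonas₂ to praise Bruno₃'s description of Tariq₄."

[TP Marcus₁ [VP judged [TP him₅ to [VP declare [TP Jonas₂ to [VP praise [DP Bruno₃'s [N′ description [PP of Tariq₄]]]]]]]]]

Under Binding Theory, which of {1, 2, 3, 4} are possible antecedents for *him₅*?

*him* is a pronoun, so Principle B applies: it must be free in its binding domain.
Binding domain of *him₅*: the matrix TP, whose subject is Marcus₁.
*Marcus₁* c-commands the pronoun within its binding domain → coindexation would violate Principle B.
*Jonas₂*: the pronoun c-commands this R-expression → coindexation would violate Principle C on *Jonas₂*.
*Bruno₃*: the pronoun c-commands this R-expression → coindexation would violate Principle C on *Bruno₃*.
*Tariq₄*: the pronoun c-commands this R-expression → coindexation would violate Principle C on *Tariq₄*.

none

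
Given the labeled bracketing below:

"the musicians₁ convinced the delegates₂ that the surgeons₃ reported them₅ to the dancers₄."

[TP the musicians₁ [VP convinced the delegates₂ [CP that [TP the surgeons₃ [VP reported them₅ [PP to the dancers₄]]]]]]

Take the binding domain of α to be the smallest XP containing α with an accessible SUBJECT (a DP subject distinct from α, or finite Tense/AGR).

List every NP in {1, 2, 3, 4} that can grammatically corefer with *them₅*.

{1, 2}

*them* is a pronoun, so Principle B applies: it must be free in its binding domain.
Binding domain of *them₅*: the embedded TP, whose subject is the surgeons₃.
*the musicians₁* c-commands the pronoun but from outside its binding domain, and is not c-commanded by it → coindexation permitted.
*the delegates₂* c-commands the pronoun but from outside its binding domain, and is not c-commanded by it → coindexation permitted.
*the surgeons₃* c-commands the pronoun within its binding domain → coindexation would violate Principle B.
*the dancers₄*: the pronoun c-commands this R-expression → coindexation would violate Principle C on *the dancers₄*.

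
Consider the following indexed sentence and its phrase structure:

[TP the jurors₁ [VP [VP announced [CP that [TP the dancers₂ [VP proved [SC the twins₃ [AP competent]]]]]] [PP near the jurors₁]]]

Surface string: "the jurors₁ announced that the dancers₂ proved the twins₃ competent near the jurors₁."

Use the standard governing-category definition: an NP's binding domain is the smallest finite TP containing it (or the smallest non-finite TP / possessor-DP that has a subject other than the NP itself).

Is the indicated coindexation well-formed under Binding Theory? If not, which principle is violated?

Principle C

The two coindexed NPs are *the jurors₁* (the lower occurrence) and *the jurors₁* (the higher occurrence).
*the jurors₁* (the lower occurrence) is an R-expression. Principle C requires it to be free everywhere.
*the jurors₁* (the higher occurrence) c-commands it and carries the same index.
The R-expression is bound → Principle C violation.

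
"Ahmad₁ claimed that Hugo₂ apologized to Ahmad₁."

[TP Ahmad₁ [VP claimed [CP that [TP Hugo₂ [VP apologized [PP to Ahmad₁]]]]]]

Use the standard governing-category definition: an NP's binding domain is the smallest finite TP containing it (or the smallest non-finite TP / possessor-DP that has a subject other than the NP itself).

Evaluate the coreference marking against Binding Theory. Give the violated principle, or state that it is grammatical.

Principle C

The two coindexed NPs are *Ahmad₁* (the higher occurrence) and *Ahmad₁* (the lower occurrence).
*Ahmad₁* (the lower occurrence) is an R-expression. Principle C requires it to be free everywhere.
*Ahmad₁* (the higher occurrence) c-commands it and carries the same index.
The R-expression is bound → Principle C violation.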